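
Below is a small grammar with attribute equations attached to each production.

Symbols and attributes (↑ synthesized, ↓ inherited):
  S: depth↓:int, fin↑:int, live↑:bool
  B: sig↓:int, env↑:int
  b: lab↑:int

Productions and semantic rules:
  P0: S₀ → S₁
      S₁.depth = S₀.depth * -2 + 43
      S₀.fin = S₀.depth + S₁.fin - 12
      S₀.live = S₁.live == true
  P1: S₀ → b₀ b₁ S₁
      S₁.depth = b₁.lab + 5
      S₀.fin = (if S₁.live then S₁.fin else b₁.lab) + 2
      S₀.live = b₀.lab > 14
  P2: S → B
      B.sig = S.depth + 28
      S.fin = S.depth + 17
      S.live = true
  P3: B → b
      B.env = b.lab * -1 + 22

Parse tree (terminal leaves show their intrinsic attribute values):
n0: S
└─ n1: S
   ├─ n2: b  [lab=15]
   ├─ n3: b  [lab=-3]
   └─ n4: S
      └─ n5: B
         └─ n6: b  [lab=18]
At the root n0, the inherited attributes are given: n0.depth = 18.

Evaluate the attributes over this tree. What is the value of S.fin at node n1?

1. n0.depth = 18  [given at root]
2. n1.depth = 7  [S₀.depth * -2 + 43]
3. n2.lab = 15  [terminal]
4. n3.lab = -3  [terminal]
5. n4.depth = 2  [b₁.lab + 5]
6. n5.sig = 30  [S.depth + 28]
7. n6.lab = 18  [terminal]
8. n5.env = 4  [b.lab * -1 + 22]
9. n4.fin = 19  [S.depth + 17]
10. n4.live = true  [true]
11. n1.fin = 21  [(if S₁.live then S₁.fin else b₁.lab) + 2]
12. n1.live = true  [b₀.lab > 14]
13. n0.fin = 27  [S₀.depth + S₁.fin - 12]
14. n0.live = true  [S₁.live == true]

21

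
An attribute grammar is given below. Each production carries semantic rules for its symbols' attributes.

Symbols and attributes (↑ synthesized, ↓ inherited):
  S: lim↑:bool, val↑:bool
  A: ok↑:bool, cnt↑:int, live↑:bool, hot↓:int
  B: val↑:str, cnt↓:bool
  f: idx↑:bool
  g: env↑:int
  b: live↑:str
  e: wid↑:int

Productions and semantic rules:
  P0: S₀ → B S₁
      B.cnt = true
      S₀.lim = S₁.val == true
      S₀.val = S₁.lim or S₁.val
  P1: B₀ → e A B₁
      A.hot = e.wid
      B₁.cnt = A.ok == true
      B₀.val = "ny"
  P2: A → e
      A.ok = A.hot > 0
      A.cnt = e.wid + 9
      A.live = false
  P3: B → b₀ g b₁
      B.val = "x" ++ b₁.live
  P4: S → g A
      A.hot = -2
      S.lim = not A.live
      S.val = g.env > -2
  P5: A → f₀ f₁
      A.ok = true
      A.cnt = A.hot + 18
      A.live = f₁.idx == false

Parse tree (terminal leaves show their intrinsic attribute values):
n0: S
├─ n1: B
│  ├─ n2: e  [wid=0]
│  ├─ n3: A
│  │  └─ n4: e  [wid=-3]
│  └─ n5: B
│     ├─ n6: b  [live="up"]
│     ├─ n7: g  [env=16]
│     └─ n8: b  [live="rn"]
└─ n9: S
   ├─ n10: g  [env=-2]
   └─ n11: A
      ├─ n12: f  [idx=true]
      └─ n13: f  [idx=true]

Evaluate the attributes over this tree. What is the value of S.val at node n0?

1. n1.cnt = true  [true]
2. n2.wid = 0  [terminal]
3. n3.hot = 0  [e.wid]
4. n4.wid = -3  [terminal]
5. n3.ok = false  [A.hot > 0]
6. n3.cnt = 6  [e.wid + 9]
7. n3.live = false  [false]
8. n5.cnt = false  [A.ok == true]
9. n6.live = "up"  [terminal]
10. n7.env = 16  [terminal]
11. n8.live = "rn"  [terminal]
12. n5.val = "xrn"  ["x" ++ b₁.live]
13. n1.val = "ny"  ["ny"]
14. n10.env = -2  [terminal]
15. n11.hot = -2  [-2]
16. n12.idx = true  [terminal]
17. n13.idx = true  [terminal]
18. n11.ok = true  [true]
19. n11.cnt = 16  [A.hot + 18]
20. n11.live = false  [f₁.idx == false]
21. n9.lim = true  [not A.live]
22. n9.val = false  [g.env > -2]
23. n0.lim = false  [S₁.val == true]
24. n0.val = true  [S₁.lim or S₁.val]

true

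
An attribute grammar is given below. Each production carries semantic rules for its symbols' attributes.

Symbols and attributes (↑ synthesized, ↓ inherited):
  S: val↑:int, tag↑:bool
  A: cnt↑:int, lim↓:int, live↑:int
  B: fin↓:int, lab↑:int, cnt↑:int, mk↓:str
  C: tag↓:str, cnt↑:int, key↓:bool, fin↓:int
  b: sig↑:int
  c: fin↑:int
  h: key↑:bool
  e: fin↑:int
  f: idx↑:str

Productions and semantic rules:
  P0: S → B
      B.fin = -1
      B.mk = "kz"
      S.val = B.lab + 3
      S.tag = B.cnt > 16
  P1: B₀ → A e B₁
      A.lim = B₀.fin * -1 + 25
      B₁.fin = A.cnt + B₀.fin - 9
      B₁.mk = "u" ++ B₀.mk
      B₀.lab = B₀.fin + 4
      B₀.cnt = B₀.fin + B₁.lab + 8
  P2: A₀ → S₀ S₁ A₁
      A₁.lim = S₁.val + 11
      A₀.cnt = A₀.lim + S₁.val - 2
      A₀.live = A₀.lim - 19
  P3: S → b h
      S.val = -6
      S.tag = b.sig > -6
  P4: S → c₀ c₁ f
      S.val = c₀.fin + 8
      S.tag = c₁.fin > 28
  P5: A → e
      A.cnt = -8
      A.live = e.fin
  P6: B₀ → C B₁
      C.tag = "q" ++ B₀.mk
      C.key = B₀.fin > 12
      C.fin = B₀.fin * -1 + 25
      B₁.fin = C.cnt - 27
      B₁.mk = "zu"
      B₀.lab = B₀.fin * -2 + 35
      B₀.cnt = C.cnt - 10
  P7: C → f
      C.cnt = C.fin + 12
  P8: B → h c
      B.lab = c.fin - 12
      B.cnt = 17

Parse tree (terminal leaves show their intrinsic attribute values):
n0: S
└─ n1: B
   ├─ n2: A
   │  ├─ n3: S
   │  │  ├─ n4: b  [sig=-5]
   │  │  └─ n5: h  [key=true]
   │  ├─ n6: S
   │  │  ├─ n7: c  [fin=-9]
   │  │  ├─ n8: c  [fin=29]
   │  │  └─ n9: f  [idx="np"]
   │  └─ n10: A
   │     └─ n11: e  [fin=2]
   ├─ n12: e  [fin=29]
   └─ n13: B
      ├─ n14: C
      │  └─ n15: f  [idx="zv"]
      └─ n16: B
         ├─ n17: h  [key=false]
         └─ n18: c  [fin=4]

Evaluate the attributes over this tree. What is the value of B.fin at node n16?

-3

1. n1.fin = -1  [-1]
2. n1.mk = "kz"  ["kz"]
3. n2.lim = 26  [B₀.fin * -1 + 25]
4. n4.sig = -5  [terminal]
5. n5.key = true  [terminal]
6. n3.val = -6  [-6]
7. n3.tag = true  [b.sig > -6]
8. n7.fin = -9  [terminal]
9. n8.fin = 29  [terminal]
10. n9.idx = "np"  [terminal]
11. n6.val = -1  [c₀.fin + 8]
12. n6.tag = true  [c₁.fin > 28]
13. n10.lim = 10  [S₁.val + 11]
14. n11.fin = 2  [terminal]
15. n10.cnt = -8  [-8]
16. n10.live = 2  [e.fin]
17. n2.cnt = 23  [A₀.lim + S₁.val - 2]
18. n2.live = 7  [A₀.lim - 19]
19. n12.fin = 29  [terminal]
20. n13.fin = 13  [A.cnt + B₀.fin - 9]
21. n13.mk = "ukz"  ["u" ++ B₀.mk]
22. n14.tag = "qukz"  ["q" ++ B₀.mk]
23. n14.key = true  [B₀.fin > 12]
24. n14.fin = 12  [B₀.fin * -1 + 25]
25. n15.idx = "zv"  [terminal]
26. n14.cnt = 24  [C.fin + 12]
27. n16.fin = -3  [C.cnt - 27]
28. n16.mk = "zu"  ["zu"]
29. n17.key = false  [terminal]
30. n18.fin = 4  [terminal]
31. n16.lab = -8  [c.fin - 12]
32. n16.cnt = 17  [17]
33. n13.lab = 9  [B₀.fin * -2 + 35]
34. n13.cnt = 14  [C.cnt - 10]
35. n1.lab = 3  [B₀.fin + 4]
36. n1.cnt = 16  [B₀.fin + B₁.lab + 8]
37. n0.val = 6  [B.lab + 3]
38. n0.tag = false  [B.cnt > 16]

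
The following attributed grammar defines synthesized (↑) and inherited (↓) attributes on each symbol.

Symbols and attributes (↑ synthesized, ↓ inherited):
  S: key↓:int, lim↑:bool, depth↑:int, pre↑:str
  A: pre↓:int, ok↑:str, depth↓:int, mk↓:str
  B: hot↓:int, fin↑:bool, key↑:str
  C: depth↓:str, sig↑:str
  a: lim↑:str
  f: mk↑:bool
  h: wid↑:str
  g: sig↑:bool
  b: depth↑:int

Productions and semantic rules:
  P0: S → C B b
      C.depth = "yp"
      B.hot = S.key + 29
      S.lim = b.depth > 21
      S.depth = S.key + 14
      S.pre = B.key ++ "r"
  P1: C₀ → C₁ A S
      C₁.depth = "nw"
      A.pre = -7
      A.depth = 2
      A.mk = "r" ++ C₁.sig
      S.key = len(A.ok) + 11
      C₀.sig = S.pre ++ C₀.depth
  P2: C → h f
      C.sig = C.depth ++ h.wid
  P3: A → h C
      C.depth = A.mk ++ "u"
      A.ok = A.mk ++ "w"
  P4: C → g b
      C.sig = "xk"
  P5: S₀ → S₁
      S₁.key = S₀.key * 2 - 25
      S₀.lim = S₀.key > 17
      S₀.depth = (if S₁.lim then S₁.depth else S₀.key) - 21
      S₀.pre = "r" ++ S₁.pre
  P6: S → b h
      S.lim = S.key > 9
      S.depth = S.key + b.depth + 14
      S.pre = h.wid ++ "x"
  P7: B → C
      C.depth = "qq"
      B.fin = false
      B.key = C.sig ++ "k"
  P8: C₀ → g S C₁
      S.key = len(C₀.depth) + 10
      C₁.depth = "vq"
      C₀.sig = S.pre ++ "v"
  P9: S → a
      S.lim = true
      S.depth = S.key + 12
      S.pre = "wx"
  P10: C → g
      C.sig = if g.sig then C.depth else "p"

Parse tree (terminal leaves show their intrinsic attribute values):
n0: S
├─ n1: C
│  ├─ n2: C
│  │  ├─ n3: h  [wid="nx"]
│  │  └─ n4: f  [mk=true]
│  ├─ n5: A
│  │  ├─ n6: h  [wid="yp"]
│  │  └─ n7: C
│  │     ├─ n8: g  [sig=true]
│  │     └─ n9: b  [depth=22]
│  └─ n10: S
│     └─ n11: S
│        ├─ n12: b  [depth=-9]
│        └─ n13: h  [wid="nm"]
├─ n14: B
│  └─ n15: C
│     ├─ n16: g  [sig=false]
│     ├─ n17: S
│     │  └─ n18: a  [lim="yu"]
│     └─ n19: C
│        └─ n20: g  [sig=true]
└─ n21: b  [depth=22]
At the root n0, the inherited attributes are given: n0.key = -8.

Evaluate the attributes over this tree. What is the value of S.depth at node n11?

14

1. n0.key = -8  [given at root]
2. n1.depth = "yp"  ["yp"]
3. n2.depth = "nw"  ["nw"]
4. n3.wid = "nx"  [terminal]
5. n4.mk = true  [terminal]
6. n2.sig = "nwnx"  [C.depth ++ h.wid]
7. n5.pre = -7  [-7]
8. n5.depth = 2  [2]
9. n5.mk = "rnwnx"  ["r" ++ C₁.sig]
10. n6.wid = "yp"  [terminal]
11. n7.depth = "rnwnxu"  [A.mk ++ "u"]
12. n8.sig = true  [terminal]
13. n9.depth = 22  [terminal]
14. n7.sig = "xk"  ["xk"]
15. n5.ok = "rnwnxw"  [A.mk ++ "w"]
16. n10.key = 17  [len(A.ok) + 11]
17. n11.key = 9  [S₀.key * 2 - 25]
18. n12.depth = -9  [terminal]
19. n13.wid = "nm"  [terminal]
20. n11.lim = false  [S.key > 9]
21. n11.depth = 14  [S.key + b.depth + 14]
22. n11.pre = "nmx"  [h.wid ++ "x"]
23. n10.lim = false  [S₀.key > 17]
24. n10.depth = -4  [(if S₁.lim then S₁.depth else S₀.key) - 21]
25. n10.pre = "rnmx"  ["r" ++ S₁.pre]
26. n1.sig = "rnmxyp"  [S.pre ++ C₀.depth]
27. n14.hot = 21  [S.key + 29]
28. n15.depth = "qq"  ["qq"]
29. n16.sig = false  [terminal]
30. n17.key = 12  [len(C₀.depth) + 10]
31. n18.lim = "yu"  [terminal]
32. n17.lim = true  [true]
33. n17.depth = 24  [S.key + 12]
34. n17.pre = "wx"  ["wx"]
35. n19.depth = "vq"  ["vq"]
36. n20.sig = true  [terminal]
37. n19.sig = "vq"  [if g.sig then C.depth else "p"]
38. n15.sig = "wxv"  [S.pre ++ "v"]
39. n14.fin = false  [false]
40. n14.key = "wxvk"  [C.sig ++ "k"]
41. n21.depth = 22  [terminal]
42. n0.lim = true  [b.depth > 21]
43. n0.depth = 6  [S.key + 14]
44. n0.pre = "wxvkr"  [B.key ++ "r"]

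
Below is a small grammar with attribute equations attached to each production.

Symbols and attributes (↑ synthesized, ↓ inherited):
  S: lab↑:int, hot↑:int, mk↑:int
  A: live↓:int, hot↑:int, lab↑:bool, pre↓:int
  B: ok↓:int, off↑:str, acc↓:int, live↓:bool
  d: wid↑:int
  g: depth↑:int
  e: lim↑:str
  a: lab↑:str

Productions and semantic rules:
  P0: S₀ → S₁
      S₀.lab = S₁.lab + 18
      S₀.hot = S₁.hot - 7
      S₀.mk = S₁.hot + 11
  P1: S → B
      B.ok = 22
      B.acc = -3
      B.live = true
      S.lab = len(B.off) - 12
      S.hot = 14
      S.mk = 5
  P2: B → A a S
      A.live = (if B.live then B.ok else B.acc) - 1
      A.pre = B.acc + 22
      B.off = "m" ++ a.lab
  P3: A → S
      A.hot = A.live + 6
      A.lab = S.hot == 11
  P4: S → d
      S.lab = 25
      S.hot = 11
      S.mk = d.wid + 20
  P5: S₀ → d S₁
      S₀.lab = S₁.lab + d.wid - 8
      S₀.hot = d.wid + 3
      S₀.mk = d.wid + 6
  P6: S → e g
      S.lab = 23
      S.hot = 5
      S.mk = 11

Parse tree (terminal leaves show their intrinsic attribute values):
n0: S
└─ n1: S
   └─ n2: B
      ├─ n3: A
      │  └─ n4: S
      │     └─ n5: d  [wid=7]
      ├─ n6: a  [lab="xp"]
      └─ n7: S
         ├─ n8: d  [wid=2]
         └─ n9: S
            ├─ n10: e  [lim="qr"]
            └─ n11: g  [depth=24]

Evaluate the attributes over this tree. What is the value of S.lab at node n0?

9

1. n2.ok = 22  [22]
2. n2.acc = -3  [-3]
3. n2.live = true  [true]
4. n3.live = 21  [(if B.live then B.ok else B.acc) - 1]
5. n3.pre = 19  [B.acc + 22]
6. n5.wid = 7  [terminal]
7. n4.lab = 25  [25]
8. n4.hot = 11  [11]
9. n4.mk = 27  [d.wid + 20]
10. n3.hot = 27  [A.live + 6]
11. n3.lab = true  [S.hot == 11]
12. n6.lab = "xp"  [terminal]
13. n8.wid = 2  [terminal]
14. n10.lim = "qr"  [terminal]
15. n11.depth = 24  [terminal]
16. n9.lab = 23  [23]
17. n9.hot = 5  [5]
18. n9.mk = 11  [11]
19. n7.lab = 17  [S₁.lab + d.wid - 8]
20. n7.hot = 5  [d.wid + 3]
21. n7.mk = 8  [d.wid + 6]
22. n2.off = "mxp"  ["m" ++ a.lab]
23. n1.lab = -9  [len(B.off) - 12]
24. n1.hot = 14  [14]
25. n1.mk = 5  [5]
26. n0.lab = 9  [S₁.lab + 18]
27. n0.hot = 7  [S₁.hot - 7]
28. n0.mk = 25  [S₁.hot + 11]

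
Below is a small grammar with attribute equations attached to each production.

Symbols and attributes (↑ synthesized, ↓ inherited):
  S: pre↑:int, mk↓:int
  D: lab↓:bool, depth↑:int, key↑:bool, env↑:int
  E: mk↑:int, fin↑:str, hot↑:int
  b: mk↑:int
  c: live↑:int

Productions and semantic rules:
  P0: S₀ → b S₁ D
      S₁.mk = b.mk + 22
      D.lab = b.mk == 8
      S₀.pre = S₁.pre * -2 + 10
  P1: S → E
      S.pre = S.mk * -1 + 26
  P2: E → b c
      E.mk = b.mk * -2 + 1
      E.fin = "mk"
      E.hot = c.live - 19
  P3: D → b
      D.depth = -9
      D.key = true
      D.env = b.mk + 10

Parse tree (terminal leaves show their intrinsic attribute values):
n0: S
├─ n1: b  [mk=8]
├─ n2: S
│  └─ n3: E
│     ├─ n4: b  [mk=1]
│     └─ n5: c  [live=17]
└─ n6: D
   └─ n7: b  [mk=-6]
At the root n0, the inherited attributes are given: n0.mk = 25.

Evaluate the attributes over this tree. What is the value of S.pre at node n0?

18

1. n0.mk = 25  [given at root]
2. n1.mk = 8  [terminal]
3. n2.mk = 30  [b.mk + 22]
4. n4.mk = 1  [terminal]
5. n5.live = 17  [terminal]
6. n3.mk = -1  [b.mk * -2 + 1]
7. n3.fin = "mk"  ["mk"]
8. n3.hot = -2  [c.live - 19]
9. n2.pre = -4  [S.mk * -1 + 26]
10. n6.lab = true  [b.mk == 8]
11. n7.mk = -6  [terminal]
12. n6.depth = -9  [-9]
13. n6.key = true  [true]
14. n6.env = 4  [b.mk + 10]
15. n0.pre = 18  [S₁.pre * -2 + 10]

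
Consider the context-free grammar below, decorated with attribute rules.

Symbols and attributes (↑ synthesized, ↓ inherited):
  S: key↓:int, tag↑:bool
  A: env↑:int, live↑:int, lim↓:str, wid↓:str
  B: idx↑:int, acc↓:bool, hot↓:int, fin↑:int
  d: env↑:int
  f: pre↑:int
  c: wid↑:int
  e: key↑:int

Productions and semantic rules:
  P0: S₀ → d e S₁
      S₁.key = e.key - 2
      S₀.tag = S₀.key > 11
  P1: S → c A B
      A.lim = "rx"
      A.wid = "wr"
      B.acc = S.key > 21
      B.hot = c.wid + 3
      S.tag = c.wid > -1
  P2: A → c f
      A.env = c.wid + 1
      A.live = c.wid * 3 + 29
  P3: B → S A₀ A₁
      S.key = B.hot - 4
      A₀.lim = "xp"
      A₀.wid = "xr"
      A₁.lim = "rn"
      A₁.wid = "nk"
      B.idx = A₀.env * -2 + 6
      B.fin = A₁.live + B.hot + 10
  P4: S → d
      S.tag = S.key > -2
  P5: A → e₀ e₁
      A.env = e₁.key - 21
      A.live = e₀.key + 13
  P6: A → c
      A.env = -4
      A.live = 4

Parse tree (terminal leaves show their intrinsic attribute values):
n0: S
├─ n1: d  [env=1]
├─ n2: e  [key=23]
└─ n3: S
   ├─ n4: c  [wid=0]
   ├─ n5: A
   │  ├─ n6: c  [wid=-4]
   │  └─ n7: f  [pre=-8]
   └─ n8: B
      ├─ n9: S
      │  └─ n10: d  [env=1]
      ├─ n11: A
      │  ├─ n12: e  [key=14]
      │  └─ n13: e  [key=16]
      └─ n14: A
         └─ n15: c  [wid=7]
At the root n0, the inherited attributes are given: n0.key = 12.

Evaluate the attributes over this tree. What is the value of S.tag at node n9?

1. n0.key = 12  [given at root]
2. n1.env = 1  [terminal]
3. n2.key = 23  [terminal]
4. n3.key = 21  [e.key - 2]
5. n4.wid = 0  [terminal]
6. n5.lim = "rx"  ["rx"]
7. n5.wid = "wr"  ["wr"]
8. n6.wid = -4  [terminal]
9. n7.pre = -8  [terminal]
10. n5.env = -3  [c.wid + 1]
11. n5.live = 17  [c.wid * 3 + 29]
12. n8.acc = false  [S.key > 21]
13. n8.hot = 3  [c.wid + 3]
14. n9.key = -1  [B.hot - 4]
15. n10.env = 1  [terminal]
16. n9.tag = true  [S.key > -2]
17. n11.lim = "xp"  ["xp"]
18. n11.wid = "xr"  ["xr"]
19. n12.key = 14  [terminal]
20. n13.key = 16  [terminal]
21. n11.env = -5  [e₁.key - 21]
22. n11.live = 27  [e₀.key + 13]
23. n14.lim = "rn"  ["rn"]
24. n14.wid = "nk"  ["nk"]
25. n15.wid = 7  [terminal]
26. n14.env = -4  [-4]
27. n14.live = 4  [4]
28. n8.idx = 16  [A₀.env * -2 + 6]
29. n8.fin = 17  [A₁.live + B.hot + 10]
30. n3.tag = true  [c.wid > -1]
31. n0.tag = true  [S₀.key > 11]

true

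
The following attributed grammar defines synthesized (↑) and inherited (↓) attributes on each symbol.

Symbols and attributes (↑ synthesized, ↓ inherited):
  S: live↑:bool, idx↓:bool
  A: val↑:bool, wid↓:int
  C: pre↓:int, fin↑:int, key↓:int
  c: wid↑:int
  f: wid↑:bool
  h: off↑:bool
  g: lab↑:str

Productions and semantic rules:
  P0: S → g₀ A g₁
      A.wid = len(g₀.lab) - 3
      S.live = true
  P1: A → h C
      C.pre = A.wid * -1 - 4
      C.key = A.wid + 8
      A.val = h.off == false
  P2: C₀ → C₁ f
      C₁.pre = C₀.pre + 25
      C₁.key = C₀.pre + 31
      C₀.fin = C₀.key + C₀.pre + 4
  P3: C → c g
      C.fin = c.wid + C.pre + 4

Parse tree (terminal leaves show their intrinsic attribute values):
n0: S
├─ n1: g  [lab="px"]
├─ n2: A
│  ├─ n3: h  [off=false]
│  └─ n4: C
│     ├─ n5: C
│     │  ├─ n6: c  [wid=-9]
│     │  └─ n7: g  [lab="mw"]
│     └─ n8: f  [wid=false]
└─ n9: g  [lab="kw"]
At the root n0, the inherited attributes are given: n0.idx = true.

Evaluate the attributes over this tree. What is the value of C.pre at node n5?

22

1. n0.idx = true  [given at root]
2. n1.lab = "px"  [terminal]
3. n2.wid = -1  [len(g₀.lab) - 3]
4. n3.off = false  [terminal]
5. n4.pre = -3  [A.wid * -1 - 4]
6. n4.key = 7  [A.wid + 8]
7. n5.pre = 22  [C₀.pre + 25]
8. n5.key = 28  [C₀.pre + 31]
9. n6.wid = -9  [terminal]
10. n7.lab = "mw"  [terminal]
11. n5.fin = 17  [c.wid + C.pre + 4]
12. n8.wid = false  [terminal]
13. n4.fin = 8  [C₀.key + C₀.pre + 4]
14. n2.val = true  [h.off == false]
15. n9.lab = "kw"  [terminal]
16. n0.live = true  [true]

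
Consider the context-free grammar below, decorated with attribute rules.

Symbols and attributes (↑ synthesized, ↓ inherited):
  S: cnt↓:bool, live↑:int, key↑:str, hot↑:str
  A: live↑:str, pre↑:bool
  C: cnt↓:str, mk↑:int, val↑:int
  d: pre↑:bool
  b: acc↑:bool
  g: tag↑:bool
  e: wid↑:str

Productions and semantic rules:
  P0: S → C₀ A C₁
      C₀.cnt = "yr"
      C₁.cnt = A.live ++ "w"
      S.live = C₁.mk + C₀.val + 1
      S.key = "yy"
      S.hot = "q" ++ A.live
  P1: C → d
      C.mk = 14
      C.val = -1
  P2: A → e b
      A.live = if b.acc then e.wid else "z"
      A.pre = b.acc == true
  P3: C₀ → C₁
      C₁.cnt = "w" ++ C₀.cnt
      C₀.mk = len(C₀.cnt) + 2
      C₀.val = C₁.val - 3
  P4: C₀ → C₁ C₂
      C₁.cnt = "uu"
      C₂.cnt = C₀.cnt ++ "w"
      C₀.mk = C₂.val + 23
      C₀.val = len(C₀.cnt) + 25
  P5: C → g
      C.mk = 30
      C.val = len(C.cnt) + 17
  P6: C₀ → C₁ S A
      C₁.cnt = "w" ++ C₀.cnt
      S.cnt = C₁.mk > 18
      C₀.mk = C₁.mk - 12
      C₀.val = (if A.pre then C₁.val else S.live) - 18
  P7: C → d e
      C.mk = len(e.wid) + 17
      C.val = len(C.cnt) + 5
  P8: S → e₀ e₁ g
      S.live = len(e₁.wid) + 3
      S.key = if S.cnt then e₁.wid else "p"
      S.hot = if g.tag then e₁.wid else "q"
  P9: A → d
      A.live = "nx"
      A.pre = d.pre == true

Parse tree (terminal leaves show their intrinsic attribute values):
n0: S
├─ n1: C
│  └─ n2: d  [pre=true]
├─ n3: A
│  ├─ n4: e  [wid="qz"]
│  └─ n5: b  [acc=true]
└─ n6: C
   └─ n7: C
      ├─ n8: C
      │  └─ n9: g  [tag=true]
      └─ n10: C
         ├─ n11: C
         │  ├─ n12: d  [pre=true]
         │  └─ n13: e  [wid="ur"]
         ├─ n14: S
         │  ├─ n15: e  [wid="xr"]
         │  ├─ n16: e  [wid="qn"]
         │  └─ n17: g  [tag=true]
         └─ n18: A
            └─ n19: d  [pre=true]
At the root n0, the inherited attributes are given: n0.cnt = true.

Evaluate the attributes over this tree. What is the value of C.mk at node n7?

16

1. n0.cnt = true  [given at root]
2. n1.cnt = "yr"  ["yr"]
3. n2.pre = true  [terminal]
4. n1.mk = 14  [14]
5. n1.val = -1  [-1]
6. n4.wid = "qz"  [terminal]
7. n5.acc = true  [terminal]
8. n3.live = "qz"  [if b.acc then e.wid else "z"]
9. n3.pre = true  [b.acc == true]
10. n6.cnt = "qzw"  [A.live ++ "w"]
11. n7.cnt = "wqzw"  ["w" ++ C₀.cnt]
12. n8.cnt = "uu"  ["uu"]
13. n9.tag = true  [terminal]
14. n8.mk = 30  [30]
15. n8.val = 19  [len(C.cnt) + 17]
16. n10.cnt = "wqzww"  [C₀.cnt ++ "w"]
17. n11.cnt = "wwqzww"  ["w" ++ C₀.cnt]
18. n12.pre = true  [terminal]
19. n13.wid = "ur"  [terminal]
20. n11.mk = 19  [len(e.wid) + 17]
21. n11.val = 11  [len(C.cnt) + 5]
22. n14.cnt = true  [C₁.mk > 18]
23. n15.wid = "xr"  [terminal]
24. n16.wid = "qn"  [terminal]
25. n17.tag = true  [terminal]
26. n14.live = 5  [len(e₁.wid) + 3]
27. n14.key = "qn"  [if S.cnt then e₁.wid else "p"]
28. n14.hot = "qn"  [if g.tag then e₁.wid else "q"]
29. n19.pre = true  [terminal]
30. n18.live = "nx"  ["nx"]
31. n18.pre = true  [d.pre == true]
32. n10.mk = 7  [C₁.mk - 12]
33. n10.val = -7  [(if A.pre then C₁.val else S.live) - 18]
34. n7.mk = 16  [C₂.val + 23]
35. n7.val = 29  [len(C₀.cnt) + 25]
36. n6.mk = 5  [len(C₀.cnt) + 2]
37. n6.val = 26  [C₁.val - 3]
38. n0.live = 5  [C₁.mk + C₀.val + 1]
39. n0.key = "yy"  ["yy"]
40. n0.hot = "qqz"  ["q" ++ A.live]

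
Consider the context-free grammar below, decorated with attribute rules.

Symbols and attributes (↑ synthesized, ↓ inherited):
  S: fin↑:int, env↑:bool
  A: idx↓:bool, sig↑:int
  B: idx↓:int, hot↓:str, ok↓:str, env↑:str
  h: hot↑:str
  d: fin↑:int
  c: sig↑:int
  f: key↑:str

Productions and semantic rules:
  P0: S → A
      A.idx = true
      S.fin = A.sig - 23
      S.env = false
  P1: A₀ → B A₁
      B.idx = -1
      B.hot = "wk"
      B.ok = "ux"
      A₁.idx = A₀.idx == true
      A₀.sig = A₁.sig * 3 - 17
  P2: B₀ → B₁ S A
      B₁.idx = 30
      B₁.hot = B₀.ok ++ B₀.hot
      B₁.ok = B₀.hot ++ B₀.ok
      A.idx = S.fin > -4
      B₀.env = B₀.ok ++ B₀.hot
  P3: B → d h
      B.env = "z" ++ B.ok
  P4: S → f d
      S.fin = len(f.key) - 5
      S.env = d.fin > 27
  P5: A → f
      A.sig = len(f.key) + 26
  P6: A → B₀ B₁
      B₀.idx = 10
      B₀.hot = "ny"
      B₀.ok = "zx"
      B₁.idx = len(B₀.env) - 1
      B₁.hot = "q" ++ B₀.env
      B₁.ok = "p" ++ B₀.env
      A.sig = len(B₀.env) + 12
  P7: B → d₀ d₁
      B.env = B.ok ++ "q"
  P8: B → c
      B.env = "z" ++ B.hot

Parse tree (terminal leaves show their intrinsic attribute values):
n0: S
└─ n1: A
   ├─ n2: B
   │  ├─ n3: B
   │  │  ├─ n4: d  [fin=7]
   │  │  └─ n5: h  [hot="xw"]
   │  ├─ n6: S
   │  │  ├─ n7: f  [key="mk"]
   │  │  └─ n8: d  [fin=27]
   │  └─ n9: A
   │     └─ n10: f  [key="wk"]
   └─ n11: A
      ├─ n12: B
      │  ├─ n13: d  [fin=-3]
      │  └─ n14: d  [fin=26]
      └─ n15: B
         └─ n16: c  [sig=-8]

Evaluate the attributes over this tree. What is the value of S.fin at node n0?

1. n1.idx = true  [true]
2. n2.idx = -1  [-1]
3. n2.hot = "wk"  ["wk"]
4. n2.ok = "ux"  ["ux"]
5. n3.idx = 30  [30]
6. n3.hot = "uxwk"  [B₀.ok ++ B₀.hot]
7. n3.ok = "wkux"  [B₀.hot ++ B₀.ok]
8. n4.fin = 7  [terminal]
9. n5.hot = "xw"  [terminal]
10. n3.env = "zwkux"  ["z" ++ B.ok]
11. n7.key = "mk"  [terminal]
12. n8.fin = 27  [terminal]
13. n6.fin = -3  [len(f.key) - 5]
14. n6.env = false  [d.fin > 27]
15. n9.idx = true  [S.fin > -4]
16. n10.key = "wk"  [terminal]
17. n9.sig = 28  [len(f.key) + 26]
18. n2.env = "uxwk"  [B₀.ok ++ B₀.hot]
19. n11.idx = true  [A₀.idx == true]
20. n12.idx = 10  [10]
21. n12.hot = "ny"  ["ny"]
22. n12.ok = "zx"  ["zx"]
23. n13.fin = -3  [terminal]
24. n14.fin = 26  [terminal]
25. n12.env = "zxq"  [B.ok ++ "q"]
26. n15.idx = 2  [len(B₀.env) - 1]
27. n15.hot = "qzxq"  ["q" ++ B₀.env]
28. n15.ok = "pzxq"  ["p" ++ B₀.env]
29. n16.sig = -8  [terminal]
30. n15.env = "zqzxq"  ["z" ++ B.hot]
31. n11.sig = 15  [len(B₀.env) + 12]
32. n1.sig = 28  [A₁.sig * 3 - 17]
33. n0.fin = 5  [A.sig - 23]
34. n0.env = false  [false]

5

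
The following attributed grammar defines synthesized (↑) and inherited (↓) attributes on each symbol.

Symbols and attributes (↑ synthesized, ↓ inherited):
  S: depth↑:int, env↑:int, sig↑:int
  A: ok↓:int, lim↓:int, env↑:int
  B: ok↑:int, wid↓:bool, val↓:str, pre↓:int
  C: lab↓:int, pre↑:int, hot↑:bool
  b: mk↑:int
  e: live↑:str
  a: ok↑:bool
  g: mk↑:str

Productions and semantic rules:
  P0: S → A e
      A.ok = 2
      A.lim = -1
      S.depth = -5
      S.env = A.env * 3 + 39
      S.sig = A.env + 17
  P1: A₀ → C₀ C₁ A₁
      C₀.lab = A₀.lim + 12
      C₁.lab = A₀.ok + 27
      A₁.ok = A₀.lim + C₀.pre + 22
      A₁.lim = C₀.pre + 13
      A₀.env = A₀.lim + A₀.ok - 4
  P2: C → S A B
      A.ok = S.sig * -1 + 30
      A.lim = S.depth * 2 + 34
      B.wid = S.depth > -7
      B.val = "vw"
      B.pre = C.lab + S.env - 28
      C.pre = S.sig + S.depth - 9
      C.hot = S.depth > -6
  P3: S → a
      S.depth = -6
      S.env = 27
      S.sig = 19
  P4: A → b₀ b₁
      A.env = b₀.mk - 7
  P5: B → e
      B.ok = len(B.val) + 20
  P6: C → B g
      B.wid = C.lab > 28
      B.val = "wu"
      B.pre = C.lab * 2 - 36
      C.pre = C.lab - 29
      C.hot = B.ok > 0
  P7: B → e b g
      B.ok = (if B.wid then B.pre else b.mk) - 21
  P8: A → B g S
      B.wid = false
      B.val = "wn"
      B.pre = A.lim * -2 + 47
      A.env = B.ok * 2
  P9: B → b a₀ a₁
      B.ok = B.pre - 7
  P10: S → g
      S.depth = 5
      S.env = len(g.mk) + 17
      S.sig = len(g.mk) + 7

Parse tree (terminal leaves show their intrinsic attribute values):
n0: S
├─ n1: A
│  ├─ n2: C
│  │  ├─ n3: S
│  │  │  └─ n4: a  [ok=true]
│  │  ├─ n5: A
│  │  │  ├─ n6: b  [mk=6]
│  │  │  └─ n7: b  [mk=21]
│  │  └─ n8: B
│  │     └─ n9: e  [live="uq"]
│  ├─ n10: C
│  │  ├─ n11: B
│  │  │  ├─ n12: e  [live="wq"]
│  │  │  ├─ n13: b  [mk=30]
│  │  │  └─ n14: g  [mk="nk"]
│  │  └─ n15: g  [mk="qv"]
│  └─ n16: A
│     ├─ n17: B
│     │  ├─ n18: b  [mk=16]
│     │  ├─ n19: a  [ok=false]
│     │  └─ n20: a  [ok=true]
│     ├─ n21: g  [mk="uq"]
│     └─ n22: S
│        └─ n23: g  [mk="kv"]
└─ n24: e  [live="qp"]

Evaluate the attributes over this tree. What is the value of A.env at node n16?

1. n1.ok = 2  [2]
2. n1.lim = -1  [-1]
3. n2.lab = 11  [A₀.lim + 12]
4. n4.ok = true  [terminal]
5. n3.depth = -6  [-6]
6. n3.env = 27  [27]
7. n3.sig = 19  [19]
8. n5.ok = 11  [S.sig * -1 + 30]
9. n5.lim = 22  [S.depth * 2 + 34]
10. n6.mk = 6  [terminal]
11. n7.mk = 21  [terminal]
12. n5.env = -1  [b₀.mk - 7]
13. n8.wid = true  [S.depth > -7]
14. n8.val = "vw"  ["vw"]
15. n8.pre = 10  [C.lab + S.env - 28]
16. n9.live = "uq"  [terminal]
17. n8.ok = 22  [len(B.val) + 20]
18. n2.pre = 4  [S.sig + S.depth - 9]
19. n2.hot = false  [S.depth > -6]
20. n10.lab = 29  [A₀.ok + 27]
21. n11.wid = true  [C.lab > 28]
22. n11.val = "wu"  ["wu"]
23. n11.pre = 22  [C.lab * 2 - 36]
24. n12.live = "wq"  [terminal]
25. n13.mk = 30  [terminal]
26. n14.mk = "nk"  [terminal]
27. n11.ok = 1  [(if B.wid then B.pre else b.mk) - 21]
28. n15.mk = "qv"  [terminal]
29. n10.pre = 0  [C.lab - 29]
30. n10.hot = true  [B.ok > 0]
31. n16.ok = 25  [A₀.lim + C₀.pre + 22]
32. n16.lim = 17  [C₀.pre + 13]
33. n17.wid = false  [false]
34. n17.val = "wn"  ["wn"]
35. n17.pre = 13  [A.lim * -2 + 47]
36. n18.mk = 16  [terminal]
37. n19.ok = false  [terminal]
38. n20.ok = true  [terminal]
39. n17.ok = 6  [B.pre - 7]
40. n21.mk = "uq"  [terminal]
41. n23.mk = "kv"  [terminal]
42. n22.depth = 5  [5]
43. n22.env = 19  [len(g.mk) + 17]
44. n22.sig = 9  [len(g.mk) + 7]
45. n16.env = 12  [B.ok * 2]
46. n1.env = -3  [A₀.lim + A₀.ok - 4]
47. n24.live = "qp"  [terminal]
48. n0.depth = -5  [-5]
49. n0.env = 30  [A.env * 3 + 39]
50. n0.sig = 14  [A.env + 17]

12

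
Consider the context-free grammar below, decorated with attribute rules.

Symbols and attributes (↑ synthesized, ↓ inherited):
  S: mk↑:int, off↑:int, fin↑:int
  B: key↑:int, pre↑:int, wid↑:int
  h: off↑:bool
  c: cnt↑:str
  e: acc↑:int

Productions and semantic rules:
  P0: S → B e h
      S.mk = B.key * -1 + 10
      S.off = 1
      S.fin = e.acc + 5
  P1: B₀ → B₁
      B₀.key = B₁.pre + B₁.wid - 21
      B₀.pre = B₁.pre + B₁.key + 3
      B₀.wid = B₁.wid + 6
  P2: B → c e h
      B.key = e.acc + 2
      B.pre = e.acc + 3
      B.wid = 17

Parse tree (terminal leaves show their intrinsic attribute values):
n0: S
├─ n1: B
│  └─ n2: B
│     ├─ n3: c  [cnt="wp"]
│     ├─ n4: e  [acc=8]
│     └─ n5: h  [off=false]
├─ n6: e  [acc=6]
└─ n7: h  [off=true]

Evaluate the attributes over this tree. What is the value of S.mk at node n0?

3

1. n3.cnt = "wp"  [terminal]
2. n4.acc = 8  [terminal]
3. n5.off = false  [terminal]
4. n2.key = 10  [e.acc + 2]
5. n2.pre = 11  [e.acc + 3]
6. n2.wid = 17  [17]
7. n1.key = 7  [B₁.pre + B₁.wid - 21]
8. n1.pre = 24  [B₁.pre + B₁.key + 3]
9. n1.wid = 23  [B₁.wid + 6]
10. n6.acc = 6  [terminal]
11. n7.off = true  [terminal]
12. n0.mk = 3  [B.key * -1 + 10]
13. n0.off = 1  [1]
14. n0.fin = 11  [e.acc + 5]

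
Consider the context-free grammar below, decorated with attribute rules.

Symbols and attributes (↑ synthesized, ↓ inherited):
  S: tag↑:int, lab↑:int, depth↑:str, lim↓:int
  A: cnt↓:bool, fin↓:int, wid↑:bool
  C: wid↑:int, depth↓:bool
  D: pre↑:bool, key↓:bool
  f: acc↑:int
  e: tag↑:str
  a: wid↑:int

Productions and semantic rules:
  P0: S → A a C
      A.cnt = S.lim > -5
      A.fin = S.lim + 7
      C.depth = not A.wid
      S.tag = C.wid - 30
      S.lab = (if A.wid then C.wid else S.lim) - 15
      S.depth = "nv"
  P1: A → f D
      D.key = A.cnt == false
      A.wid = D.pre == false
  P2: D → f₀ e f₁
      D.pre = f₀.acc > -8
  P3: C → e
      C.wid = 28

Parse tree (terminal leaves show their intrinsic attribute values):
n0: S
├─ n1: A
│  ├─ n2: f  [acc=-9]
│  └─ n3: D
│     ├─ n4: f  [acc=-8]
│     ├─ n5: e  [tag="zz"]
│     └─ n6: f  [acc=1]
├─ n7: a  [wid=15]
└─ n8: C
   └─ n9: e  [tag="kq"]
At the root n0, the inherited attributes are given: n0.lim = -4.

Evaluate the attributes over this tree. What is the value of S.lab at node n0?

13

1. n0.lim = -4  [given at root]
2. n1.cnt = true  [S.lim > -5]
3. n1.fin = 3  [S.lim + 7]
4. n2.acc = -9  [terminal]
5. n3.key = false  [A.cnt == false]
6. n4.acc = -8  [terminal]
7. n5.tag = "zz"  [terminal]
8. n6.acc = 1  [terminal]
9. n3.pre = false  [f₀.acc > -8]
10. n1.wid = true  [D.pre == false]
11. n7.wid = 15  [terminal]
12. n8.depth = false  [not A.wid]
13. n9.tag = "kq"  [terminal]
14. n8.wid = 28  [28]
15. n0.tag = -2  [C.wid - 30]
16. n0.lab = 13  [(if A.wid then C.wid else S.lim) - 15]
17. n0.depth = "nv"  ["nv"]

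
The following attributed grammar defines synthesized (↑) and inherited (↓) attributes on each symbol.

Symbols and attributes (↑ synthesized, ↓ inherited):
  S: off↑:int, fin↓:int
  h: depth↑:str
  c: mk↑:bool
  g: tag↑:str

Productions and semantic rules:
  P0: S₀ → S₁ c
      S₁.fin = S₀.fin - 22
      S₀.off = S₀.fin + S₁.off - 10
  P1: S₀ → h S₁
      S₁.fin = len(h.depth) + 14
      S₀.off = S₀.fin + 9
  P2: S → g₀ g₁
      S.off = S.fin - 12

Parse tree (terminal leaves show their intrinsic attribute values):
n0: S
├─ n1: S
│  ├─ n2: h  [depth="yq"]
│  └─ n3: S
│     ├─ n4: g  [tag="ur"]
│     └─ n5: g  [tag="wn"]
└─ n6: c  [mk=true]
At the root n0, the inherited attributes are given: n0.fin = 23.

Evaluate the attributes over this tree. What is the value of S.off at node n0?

23

1. n0.fin = 23  [given at root]
2. n1.fin = 1  [S₀.fin - 22]
3. n2.depth = "yq"  [terminal]
4. n3.fin = 16  [len(h.depth) + 14]
5. n4.tag = "ur"  [terminal]
6. n5.tag = "wn"  [terminal]
7. n3.off = 4  [S.fin - 12]
8. n1.off = 10  [S₀.fin + 9]
9. n6.mk = true  [terminal]
10. n0.off = 23  [S₀.fin + S₁.off - 10]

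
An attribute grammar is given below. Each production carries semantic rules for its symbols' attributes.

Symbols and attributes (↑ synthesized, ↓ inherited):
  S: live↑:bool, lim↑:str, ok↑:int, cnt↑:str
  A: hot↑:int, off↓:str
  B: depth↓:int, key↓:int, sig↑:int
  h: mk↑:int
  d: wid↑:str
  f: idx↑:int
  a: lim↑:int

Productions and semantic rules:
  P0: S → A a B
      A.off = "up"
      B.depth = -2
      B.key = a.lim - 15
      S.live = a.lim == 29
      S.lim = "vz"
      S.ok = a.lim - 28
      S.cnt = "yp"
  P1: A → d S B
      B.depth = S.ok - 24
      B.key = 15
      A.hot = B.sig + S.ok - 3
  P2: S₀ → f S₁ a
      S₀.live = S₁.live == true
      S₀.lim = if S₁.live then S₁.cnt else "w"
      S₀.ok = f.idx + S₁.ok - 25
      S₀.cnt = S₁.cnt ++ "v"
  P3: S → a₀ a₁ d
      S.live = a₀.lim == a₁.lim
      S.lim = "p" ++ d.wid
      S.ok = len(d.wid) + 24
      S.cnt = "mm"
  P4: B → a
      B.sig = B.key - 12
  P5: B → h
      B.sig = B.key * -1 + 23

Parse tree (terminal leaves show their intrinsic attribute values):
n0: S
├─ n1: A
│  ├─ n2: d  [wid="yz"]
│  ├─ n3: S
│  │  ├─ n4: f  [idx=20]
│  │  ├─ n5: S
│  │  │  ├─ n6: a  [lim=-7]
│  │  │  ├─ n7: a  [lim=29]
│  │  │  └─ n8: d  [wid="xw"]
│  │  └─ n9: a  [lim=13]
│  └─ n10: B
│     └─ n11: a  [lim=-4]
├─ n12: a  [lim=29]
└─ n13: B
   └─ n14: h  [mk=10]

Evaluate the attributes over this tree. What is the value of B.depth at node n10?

-3

1. n1.off = "up"  ["up"]
2. n2.wid = "yz"  [terminal]
3. n4.idx = 20  [terminal]
4. n6.lim = -7  [terminal]
5. n7.lim = 29  [terminal]
6. n8.wid = "xw"  [terminal]
7. n5.live = false  [a₀.lim == a₁.lim]
8. n5.lim = "pxw"  ["p" ++ d.wid]
9. n5.ok = 26  [len(d.wid) + 24]
10. n5.cnt = "mm"  ["mm"]
11. n9.lim = 13  [terminal]
12. n3.live = false  [S₁.live == true]
13. n3.lim = "w"  [if S₁.live then S₁.cnt else "w"]
14. n3.ok = 21  [f.idx + S₁.ok - 25]
15. n3.cnt = "mmv"  [S₁.cnt ++ "v"]
16. n10.depth = -3  [S.ok - 24]
17. n10.key = 15  [15]
18. n11.lim = -4  [terminal]
19. n10.sig = 3  [B.key - 12]
20. n1.hot = 21  [B.sig + S.ok - 3]
21. n12.lim = 29  [terminal]
22. n13.depth = -2  [-2]
23. n13.key = 14  [a.lim - 15]
24. n14.mk = 10  [terminal]
25. n13.sig = 9  [B.key * -1 + 23]
26. n0.live = true  [a.lim == 29]
27. n0.lim = "vz"  ["vz"]
28. n0.ok = 1  [a.lim - 28]
29. n0.cnt = "yp"  ["yp"]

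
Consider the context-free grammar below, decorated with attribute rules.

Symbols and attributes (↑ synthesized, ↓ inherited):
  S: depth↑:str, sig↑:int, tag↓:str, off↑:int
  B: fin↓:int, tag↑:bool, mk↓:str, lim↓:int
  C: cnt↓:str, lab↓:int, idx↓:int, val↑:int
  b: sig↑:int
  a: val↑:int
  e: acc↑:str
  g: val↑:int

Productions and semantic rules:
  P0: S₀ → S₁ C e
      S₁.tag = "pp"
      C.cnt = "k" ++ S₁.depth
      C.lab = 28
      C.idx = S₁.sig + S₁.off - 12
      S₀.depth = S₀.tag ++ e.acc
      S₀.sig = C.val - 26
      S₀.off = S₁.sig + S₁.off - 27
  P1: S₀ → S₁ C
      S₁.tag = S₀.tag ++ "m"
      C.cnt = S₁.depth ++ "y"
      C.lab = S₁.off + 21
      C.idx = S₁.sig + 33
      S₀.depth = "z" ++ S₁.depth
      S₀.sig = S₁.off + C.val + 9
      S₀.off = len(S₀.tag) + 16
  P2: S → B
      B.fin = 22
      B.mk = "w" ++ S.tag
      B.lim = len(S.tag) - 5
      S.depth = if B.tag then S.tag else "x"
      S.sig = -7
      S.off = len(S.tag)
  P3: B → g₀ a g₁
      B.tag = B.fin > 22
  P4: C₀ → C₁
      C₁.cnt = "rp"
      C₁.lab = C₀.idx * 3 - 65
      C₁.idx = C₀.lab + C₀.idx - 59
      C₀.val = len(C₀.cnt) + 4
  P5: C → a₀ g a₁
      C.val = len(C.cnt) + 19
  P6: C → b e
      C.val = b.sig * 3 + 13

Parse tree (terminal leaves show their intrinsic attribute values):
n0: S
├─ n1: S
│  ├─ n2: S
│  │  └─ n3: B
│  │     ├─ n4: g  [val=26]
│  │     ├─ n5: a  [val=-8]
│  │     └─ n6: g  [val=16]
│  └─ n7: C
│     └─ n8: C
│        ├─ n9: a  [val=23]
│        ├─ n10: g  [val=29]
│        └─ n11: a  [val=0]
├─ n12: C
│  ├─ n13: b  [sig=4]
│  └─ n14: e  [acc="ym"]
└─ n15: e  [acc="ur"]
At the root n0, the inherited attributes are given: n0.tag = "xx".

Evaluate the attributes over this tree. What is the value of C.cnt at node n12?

1. n0.tag = "xx"  [given at root]
2. n1.tag = "pp"  ["pp"]
3. n2.tag = "ppm"  [S₀.tag ++ "m"]
4. n3.fin = 22  [22]
5. n3.mk = "wppm"  ["w" ++ S.tag]
6. n3.lim = -2  [len(S.tag) - 5]
7. n4.val = 26  [terminal]
8. n5.val = -8  [terminal]
9. n6.val = 16  [terminal]
10. n3.tag = false  [B.fin > 22]
11. n2.depth = "x"  [if B.tag then S.tag else "x"]
12. n2.sig = -7  [-7]
13. n2.off = 3  [len(S.tag)]
14. n7.cnt = "xy"  [S₁.depth ++ "y"]
15. n7.lab = 24  [S₁.off + 21]
16. n7.idx = 26  [S₁.sig + 33]
17. n8.cnt = "rp"  ["rp"]
18. n8.lab = 13  [C₀.idx * 3 - 65]
19. n8.idx = -9  [C₀.lab + C₀.idx - 59]
20. n9.val = 23  [terminal]
21. n10.val = 29  [terminal]
22. n11.val = 0  [terminal]
23. n8.val = 21  [len(C.cnt) + 19]
24. n7.val = 6  [len(C₀.cnt) + 4]
25. n1.depth = "zx"  ["z" ++ S₁.depth]
26. n1.sig = 18  [S₁.off + C.val + 9]
27. n1.off = 18  [len(S₀.tag) + 16]
28. n12.cnt = "kzx"  ["k" ++ S₁.depth]
29. n12.lab = 28  [28]
30. n12.idx = 24  [S₁.sig + S₁.off - 12]
31. n13.sig = 4  [terminal]
32. n14.acc = "ym"  [terminal]
33. n12.val = 25  [b.sig * 3 + 13]
34. n15.acc = "ur"  [terminal]
35. n0.depth = "xxur"  [S₀.tag ++ e.acc]
36. n0.sig = -1  [C.val - 26]
37. n0.off = 9  [S₁.sig + S₁.off - 27]

"kzx"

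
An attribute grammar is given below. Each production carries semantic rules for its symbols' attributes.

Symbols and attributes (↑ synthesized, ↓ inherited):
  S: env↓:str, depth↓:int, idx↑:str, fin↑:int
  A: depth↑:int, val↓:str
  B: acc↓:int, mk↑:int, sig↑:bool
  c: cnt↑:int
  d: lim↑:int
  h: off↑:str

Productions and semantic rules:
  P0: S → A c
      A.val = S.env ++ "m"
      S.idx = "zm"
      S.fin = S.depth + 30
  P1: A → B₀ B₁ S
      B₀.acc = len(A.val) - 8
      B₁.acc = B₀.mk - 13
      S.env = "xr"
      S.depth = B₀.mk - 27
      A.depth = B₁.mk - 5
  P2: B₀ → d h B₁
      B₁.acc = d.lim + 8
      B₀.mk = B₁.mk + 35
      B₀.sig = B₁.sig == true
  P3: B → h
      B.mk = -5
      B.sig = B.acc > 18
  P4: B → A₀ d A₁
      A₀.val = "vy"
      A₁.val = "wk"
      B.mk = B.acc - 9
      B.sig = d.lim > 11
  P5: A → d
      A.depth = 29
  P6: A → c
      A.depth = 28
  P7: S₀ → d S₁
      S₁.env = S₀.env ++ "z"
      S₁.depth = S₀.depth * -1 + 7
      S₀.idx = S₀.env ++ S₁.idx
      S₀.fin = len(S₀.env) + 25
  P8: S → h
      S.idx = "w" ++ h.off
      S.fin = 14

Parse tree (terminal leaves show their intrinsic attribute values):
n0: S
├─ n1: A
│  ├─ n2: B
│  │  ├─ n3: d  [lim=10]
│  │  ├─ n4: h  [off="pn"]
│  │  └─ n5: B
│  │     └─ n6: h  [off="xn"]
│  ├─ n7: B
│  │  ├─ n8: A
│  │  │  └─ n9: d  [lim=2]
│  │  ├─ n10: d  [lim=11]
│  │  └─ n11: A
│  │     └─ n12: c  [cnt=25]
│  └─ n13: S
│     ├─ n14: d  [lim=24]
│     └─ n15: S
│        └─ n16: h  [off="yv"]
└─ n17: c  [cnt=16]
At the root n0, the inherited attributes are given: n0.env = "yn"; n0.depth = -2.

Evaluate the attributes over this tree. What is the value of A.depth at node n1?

3

1. n0.env = "yn"  [given at root]
2. n0.depth = -2  [given at root]
3. n1.val = "ynm"  [S.env ++ "m"]
4. n2.acc = -5  [len(A.val) - 8]
5. n3.lim = 10  [terminal]
6. n4.off = "pn"  [terminal]
7. n5.acc = 18  [d.lim + 8]
8. n6.off = "xn"  [terminal]
9. n5.mk = -5  [-5]
10. n5.sig = false  [B.acc > 18]
11. n2.mk = 30  [B₁.mk + 35]
12. n2.sig = false  [B₁.sig == true]
13. n7.acc = 17  [B₀.mk - 13]
14. n8.val = "vy"  ["vy"]
15. n9.lim = 2  [terminal]
16. n8.depth = 29  [29]
17. n10.lim = 11  [terminal]
18. n11.val = "wk"  ["wk"]
19. n12.cnt = 25  [terminal]
20. n11.depth = 28  [28]
21. n7.mk = 8  [B.acc - 9]
22. n7.sig = false  [d.lim > 11]
23. n13.env = "xr"  ["xr"]
24. n13.depth = 3  [B₀.mk - 27]
25. n14.lim = 24  [terminal]
26. n15.env = "xrz"  [S₀.env ++ "z"]
27. n15.depth = 4  [S₀.depth * -1 + 7]
28. n16.off = "yv"  [terminal]
29. n15.idx = "wyv"  ["w" ++ h.off]
30. n15.fin = 14  [14]
31. n13.idx = "xrwyv"  [S₀.env ++ S₁.idx]
32. n13.fin = 27  [len(S₀.env) + 25]
33. n1.depth = 3  [B₁.mk - 5]
34. n17.cnt = 16  [terminal]
35. n0.idx = "zm"  ["zm"]
36. n0.fin = 28  [S.depth + 30]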